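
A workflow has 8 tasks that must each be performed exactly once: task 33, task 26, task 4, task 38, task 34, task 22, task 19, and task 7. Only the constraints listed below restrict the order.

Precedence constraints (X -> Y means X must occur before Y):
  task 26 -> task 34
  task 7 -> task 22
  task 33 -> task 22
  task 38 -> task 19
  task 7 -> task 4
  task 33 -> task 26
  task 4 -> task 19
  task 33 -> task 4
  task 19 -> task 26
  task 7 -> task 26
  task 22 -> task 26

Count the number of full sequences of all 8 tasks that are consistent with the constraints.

28

3 tasks have no prerequisites (task 33, task 38, task 7), so any of them could come first.
Enumerating by repeatedly choosing an available task (one whose prerequisites are all placed) gives 28 distinct complete orderings.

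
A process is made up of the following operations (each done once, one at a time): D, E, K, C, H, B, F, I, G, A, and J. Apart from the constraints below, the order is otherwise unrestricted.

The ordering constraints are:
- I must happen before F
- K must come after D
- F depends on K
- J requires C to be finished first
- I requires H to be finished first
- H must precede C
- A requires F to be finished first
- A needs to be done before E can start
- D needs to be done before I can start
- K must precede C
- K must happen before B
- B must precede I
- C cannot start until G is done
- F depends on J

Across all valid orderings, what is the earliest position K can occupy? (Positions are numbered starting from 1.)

2

The only operation forced before K (directly or transitively) is D.
With 1 mandatory predecessor, the earliest K can sit is position 1+1 = 2, and placing just that one first achieves it.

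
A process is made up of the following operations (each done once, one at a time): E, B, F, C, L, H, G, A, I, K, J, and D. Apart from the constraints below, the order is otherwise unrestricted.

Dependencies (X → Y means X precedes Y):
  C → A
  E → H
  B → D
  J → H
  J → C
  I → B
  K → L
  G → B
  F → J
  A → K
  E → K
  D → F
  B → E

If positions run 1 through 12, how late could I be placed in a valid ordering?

The operations that are forced after I, directly or by a chain of constraints, are E, B, F, C, L, H, A, K, J, D. That's 10 operations.
With 10 mandatory successors out of 12 operations total, the latest slot for I is 12−10 = 2, and it's reachable by doing all non-successors before I.

2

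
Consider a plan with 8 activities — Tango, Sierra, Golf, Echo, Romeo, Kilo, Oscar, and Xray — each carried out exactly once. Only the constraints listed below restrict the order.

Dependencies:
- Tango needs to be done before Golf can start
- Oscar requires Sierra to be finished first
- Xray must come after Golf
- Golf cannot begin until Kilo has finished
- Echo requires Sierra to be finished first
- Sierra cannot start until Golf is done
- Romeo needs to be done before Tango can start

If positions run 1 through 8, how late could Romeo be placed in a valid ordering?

2

The activities that are forced after Romeo, directly or by a chain of constraints, are Tango, Sierra, Golf, Echo, Oscar, Xray. That's 6 activities.
With 6 mandatory successors out of 8 activities total, the latest slot for Romeo is 8−6 = 2, and it's reachable by doing all non-successors before Romeo.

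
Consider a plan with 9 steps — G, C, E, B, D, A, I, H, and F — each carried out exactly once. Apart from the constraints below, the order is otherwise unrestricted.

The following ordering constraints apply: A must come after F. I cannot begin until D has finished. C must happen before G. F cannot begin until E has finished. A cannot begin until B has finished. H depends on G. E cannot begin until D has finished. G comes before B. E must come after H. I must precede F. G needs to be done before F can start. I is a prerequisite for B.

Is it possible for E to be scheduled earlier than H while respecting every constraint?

No

There is a dependency chain H → E, so E always comes after H.
Hence E can never be scheduled before H.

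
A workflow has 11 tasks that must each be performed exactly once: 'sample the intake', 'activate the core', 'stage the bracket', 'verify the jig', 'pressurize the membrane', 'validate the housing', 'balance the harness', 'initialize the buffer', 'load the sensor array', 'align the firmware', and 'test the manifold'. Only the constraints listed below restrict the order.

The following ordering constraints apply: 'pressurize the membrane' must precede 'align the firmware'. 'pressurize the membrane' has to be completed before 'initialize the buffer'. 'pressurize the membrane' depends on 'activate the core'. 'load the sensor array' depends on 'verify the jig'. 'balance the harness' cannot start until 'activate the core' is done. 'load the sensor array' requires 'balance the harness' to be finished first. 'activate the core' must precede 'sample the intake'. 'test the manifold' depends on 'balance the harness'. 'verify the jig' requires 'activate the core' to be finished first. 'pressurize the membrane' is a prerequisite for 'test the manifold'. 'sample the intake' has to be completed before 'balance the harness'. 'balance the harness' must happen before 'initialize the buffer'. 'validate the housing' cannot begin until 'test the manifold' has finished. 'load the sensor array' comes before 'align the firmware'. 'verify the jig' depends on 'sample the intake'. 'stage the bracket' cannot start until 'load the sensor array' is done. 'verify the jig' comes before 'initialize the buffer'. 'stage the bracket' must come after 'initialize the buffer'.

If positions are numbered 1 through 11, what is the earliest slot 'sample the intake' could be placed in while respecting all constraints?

2

Working backwards through the constraints from 'sample the intake', its only required predecessor is 'activate the core'.
So at minimum 1 task comes before 'sample the intake', putting 'sample the intake' no earlier than position 2. That position is achievable by scheduling exactly that predecessor first.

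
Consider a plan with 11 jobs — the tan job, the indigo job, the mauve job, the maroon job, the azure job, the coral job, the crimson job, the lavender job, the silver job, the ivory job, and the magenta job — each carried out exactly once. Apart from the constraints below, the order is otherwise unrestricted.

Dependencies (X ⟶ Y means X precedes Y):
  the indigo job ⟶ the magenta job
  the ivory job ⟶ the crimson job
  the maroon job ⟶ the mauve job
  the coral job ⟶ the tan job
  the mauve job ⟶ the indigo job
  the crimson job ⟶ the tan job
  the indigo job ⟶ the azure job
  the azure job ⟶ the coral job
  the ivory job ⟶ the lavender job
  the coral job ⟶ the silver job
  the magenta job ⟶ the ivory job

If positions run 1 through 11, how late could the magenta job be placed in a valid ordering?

7

Following every chain forward from the magenta job, the jobs that must come later are the tan job, the crimson job, the lavender job, the ivory job — 4 of them.
With 4 mandatory successors out of 11 jobs total, the latest slot for the magenta job is 11−4 = 7, and it's reachable by doing all non-successors before the magenta job.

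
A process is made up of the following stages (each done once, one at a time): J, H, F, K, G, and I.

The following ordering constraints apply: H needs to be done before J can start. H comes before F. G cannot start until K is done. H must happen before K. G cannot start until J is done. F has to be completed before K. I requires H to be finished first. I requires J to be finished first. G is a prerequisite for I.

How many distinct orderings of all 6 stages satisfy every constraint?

3

H is the only stage with nothing required before it, so every ordering starts there.
Systematically extending each partial ordering one stage at a time and counting, there are 3 complete orderings.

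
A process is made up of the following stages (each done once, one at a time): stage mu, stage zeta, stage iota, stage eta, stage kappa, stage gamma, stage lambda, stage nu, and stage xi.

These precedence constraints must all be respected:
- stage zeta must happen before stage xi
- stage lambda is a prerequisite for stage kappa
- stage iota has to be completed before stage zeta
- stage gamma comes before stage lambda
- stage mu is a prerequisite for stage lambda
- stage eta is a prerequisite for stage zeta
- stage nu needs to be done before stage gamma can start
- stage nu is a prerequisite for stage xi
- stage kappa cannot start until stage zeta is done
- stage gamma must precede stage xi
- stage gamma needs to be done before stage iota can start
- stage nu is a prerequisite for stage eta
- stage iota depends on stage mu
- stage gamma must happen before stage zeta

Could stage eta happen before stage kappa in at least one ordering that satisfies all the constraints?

Stage eta is actually forced before stage kappa by the constraints, so certainly some valid ordering has stage eta first.

Yes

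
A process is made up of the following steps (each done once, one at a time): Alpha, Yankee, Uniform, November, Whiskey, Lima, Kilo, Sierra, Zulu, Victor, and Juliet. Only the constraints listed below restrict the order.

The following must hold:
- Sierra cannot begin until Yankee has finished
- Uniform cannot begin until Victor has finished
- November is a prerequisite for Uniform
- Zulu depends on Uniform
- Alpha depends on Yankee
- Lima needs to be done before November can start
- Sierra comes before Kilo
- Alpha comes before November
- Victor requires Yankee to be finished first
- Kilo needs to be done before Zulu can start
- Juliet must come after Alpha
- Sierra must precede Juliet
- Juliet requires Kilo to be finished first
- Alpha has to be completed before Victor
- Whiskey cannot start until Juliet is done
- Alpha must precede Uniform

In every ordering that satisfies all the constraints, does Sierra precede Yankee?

No

In fact the dependencies run the other way: Yankee → Sierra.
So Sierra never precedes Yankee.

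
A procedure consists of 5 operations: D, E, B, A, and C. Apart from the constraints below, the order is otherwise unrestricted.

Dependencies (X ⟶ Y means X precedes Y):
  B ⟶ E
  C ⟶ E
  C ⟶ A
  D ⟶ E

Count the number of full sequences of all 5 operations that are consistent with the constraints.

The operations with no prerequisites are D, B, C; any of them can be placed first.
Systematically extending each partial ordering one operation at a time and counting, there are 18 complete orderings.

18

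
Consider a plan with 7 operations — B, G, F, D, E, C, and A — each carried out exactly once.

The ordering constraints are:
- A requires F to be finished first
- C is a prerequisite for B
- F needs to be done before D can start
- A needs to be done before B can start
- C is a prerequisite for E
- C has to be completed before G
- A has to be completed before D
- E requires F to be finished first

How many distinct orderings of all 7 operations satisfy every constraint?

The operations with no prerequisites are F, C; any of them can be placed first.
Counting all ways to extend the partial order to a total order gives 118.

118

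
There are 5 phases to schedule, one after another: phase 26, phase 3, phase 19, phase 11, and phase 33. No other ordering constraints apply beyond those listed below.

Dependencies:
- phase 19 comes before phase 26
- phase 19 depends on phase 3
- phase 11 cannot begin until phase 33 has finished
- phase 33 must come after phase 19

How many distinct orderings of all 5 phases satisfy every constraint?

Only phase 3 has no prerequisites, so it must go first.
Counting all ways to extend the partial order to a total order gives 3.

3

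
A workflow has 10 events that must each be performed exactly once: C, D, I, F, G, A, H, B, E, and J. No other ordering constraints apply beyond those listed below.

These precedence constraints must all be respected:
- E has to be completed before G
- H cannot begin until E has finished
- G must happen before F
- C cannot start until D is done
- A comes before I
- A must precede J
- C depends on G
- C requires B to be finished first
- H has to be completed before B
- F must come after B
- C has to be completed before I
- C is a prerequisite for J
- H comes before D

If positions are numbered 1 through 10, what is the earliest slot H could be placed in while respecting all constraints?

Working backwards through the constraints from H, its only required predecessor is E.
With 1 mandatory predecessor, the earliest H can sit is position 1+1 = 2, and placing just that one first achieves it.

2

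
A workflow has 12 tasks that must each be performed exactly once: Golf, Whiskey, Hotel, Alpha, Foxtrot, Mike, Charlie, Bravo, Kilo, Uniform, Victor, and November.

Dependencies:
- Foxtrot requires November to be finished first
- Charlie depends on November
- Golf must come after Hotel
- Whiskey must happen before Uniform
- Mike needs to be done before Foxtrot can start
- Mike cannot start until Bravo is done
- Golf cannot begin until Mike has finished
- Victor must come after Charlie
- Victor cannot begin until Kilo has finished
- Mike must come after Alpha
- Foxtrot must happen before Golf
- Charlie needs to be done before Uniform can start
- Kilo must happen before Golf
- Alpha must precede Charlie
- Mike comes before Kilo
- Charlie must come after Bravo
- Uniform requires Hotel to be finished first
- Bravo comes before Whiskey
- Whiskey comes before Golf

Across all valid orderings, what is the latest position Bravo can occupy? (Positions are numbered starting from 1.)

Every task that must follow Bravo has to come after it. Tracing all chains starting from Bravo, those tasks are: Golf, Whiskey, Foxtrot, Mike, Charlie, Kilo, Uniform, Victor — 8 in total.
So at least 8 tasks follow Bravo, putting Bravo no later than position 4. That position is achievable by scheduling everything else first.

4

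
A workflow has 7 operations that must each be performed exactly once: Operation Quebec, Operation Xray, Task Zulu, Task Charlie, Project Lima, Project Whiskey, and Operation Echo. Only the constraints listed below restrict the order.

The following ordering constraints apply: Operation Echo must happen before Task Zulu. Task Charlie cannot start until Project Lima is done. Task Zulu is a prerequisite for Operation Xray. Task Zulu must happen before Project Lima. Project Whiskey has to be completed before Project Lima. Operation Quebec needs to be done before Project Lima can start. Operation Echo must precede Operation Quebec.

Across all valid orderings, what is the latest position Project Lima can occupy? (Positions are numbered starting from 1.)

6

The only operation forced after Project Lima (directly or by a chain) is Task Charlie.
With 1 mandatory successor out of 7 operations total, the latest slot for Project Lima is 7−1 = 6, and it's reachable by doing all non-successors before Project Lima.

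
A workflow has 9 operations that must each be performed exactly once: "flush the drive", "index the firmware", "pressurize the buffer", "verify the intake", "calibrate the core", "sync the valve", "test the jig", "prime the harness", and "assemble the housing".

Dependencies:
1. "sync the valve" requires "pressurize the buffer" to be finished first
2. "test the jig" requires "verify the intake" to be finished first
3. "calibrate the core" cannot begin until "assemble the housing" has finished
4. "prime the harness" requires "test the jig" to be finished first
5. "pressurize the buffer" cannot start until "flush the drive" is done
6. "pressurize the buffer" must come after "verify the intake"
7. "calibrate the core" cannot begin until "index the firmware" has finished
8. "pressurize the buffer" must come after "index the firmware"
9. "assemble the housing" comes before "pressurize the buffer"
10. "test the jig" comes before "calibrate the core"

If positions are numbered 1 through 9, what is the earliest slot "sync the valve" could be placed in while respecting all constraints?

6

Working backwards through the constraints from "sync the valve", its full set of required predecessors is "flush the drive", "index the firmware", "pressurize the buffer", "verify the intake", "assemble the housing" — 5 of them.
So at minimum 5 operations come before "sync the valve", putting "sync the valve" no earlier than position 6. That position is achievable by scheduling exactly those predecessors first.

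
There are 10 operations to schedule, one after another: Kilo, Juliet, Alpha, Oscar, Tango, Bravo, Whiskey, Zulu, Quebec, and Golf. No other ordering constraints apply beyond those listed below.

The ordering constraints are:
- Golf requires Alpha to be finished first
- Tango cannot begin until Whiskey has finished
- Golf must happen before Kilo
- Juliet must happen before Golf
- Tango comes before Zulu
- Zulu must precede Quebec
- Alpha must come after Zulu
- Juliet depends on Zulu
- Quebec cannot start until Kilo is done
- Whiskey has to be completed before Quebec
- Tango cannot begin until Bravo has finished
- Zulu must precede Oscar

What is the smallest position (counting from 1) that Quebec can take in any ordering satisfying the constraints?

Every operation that must precede Quebec has to come before it. Tracing all chains that end at Quebec, those operations are: Kilo, Juliet, Alpha, Tango, Bravo, Whiskey, Zulu, Golf — 8 in total.
So at minimum 8 operations come before Quebec, putting Quebec no earlier than position 9. That position is achievable by scheduling exactly those predecessors first.

9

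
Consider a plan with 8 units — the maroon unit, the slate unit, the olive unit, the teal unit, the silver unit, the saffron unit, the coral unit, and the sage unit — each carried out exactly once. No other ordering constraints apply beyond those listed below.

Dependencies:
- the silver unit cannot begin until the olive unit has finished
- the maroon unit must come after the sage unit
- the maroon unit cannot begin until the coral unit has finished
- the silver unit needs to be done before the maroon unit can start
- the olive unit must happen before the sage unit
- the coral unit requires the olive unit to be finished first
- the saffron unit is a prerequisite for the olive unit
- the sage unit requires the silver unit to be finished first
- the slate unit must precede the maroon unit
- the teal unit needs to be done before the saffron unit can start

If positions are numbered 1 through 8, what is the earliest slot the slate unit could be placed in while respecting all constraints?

The slate unit has no prerequisites at all, so it can go in position 1.

1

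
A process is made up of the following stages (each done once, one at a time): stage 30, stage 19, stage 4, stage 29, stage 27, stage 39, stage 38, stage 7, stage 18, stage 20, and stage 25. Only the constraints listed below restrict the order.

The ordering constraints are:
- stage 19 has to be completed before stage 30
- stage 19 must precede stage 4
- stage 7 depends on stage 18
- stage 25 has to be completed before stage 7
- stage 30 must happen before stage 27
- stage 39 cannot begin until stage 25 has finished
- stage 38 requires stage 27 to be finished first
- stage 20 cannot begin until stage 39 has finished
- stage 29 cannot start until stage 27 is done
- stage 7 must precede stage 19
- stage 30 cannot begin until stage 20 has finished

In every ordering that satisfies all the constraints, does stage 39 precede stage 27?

Yes

Following the dependencies: stage 39 → stage 20 → stage 30 → stage 27.
That forces stage 39 before stage 27 in every valid schedule.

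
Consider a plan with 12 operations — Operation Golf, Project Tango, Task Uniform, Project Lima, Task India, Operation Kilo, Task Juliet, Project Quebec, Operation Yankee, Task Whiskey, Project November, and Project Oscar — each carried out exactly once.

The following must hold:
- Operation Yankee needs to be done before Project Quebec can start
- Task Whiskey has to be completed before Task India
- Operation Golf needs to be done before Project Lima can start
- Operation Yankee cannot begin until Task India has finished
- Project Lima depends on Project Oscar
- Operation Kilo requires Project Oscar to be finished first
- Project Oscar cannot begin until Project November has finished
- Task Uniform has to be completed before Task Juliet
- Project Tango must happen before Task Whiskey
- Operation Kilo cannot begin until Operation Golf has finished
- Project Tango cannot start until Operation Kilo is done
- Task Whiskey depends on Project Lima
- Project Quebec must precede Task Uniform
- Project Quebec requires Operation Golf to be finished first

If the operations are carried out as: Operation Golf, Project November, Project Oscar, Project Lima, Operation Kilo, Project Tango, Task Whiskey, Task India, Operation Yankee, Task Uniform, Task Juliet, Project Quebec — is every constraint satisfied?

No

Here Project Quebec comes after Task Uniform.
That contradicts the constraint that Project Quebec must precede Task Uniform.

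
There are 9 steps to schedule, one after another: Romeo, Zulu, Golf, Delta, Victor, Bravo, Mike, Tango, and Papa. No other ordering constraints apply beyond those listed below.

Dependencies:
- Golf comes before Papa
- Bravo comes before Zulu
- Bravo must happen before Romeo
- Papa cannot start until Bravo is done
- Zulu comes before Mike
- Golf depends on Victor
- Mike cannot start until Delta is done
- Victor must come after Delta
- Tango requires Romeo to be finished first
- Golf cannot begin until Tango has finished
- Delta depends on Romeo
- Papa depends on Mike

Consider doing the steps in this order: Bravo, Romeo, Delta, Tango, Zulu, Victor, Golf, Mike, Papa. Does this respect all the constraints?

Yes

Checking each listed constraint against this order: for instance, Bravo is in position 1 and Papa in position 9, so that constraint holds — and the remaining constraints check out the same way.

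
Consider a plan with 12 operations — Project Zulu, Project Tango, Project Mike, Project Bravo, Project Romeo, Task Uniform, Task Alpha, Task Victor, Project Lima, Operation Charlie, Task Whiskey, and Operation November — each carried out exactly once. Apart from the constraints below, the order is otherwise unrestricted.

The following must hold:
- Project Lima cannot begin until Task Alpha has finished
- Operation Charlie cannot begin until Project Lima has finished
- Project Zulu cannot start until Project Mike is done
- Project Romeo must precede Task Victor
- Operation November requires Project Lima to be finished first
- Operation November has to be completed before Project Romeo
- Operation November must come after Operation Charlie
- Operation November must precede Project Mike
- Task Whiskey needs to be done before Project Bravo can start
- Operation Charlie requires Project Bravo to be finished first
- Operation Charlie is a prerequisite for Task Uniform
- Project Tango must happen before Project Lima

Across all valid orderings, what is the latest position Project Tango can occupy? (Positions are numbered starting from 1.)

Following every chain forward from Project Tango, the operations that must come later are Project Zulu, Project Mike, Project Romeo, Task Uniform, Task Victor, Project Lima, Operation Charlie, Operation November — 8 of them.
With 8 mandatory successors out of 12 operations total, the latest slot for Project Tango is 12−8 = 4, and it's reachable by doing all non-successors before Project Tango.

4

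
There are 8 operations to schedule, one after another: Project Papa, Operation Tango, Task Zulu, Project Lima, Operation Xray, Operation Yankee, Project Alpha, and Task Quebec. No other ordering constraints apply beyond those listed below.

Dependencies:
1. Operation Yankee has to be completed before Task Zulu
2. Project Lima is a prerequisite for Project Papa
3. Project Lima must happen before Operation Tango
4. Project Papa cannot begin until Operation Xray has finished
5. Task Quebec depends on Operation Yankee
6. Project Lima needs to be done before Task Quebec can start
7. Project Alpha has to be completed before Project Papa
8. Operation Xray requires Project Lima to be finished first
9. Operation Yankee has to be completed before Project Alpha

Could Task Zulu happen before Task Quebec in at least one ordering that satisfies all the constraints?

Nothing in the constraints forces Task Quebec before Task Zulu — there is no chain from Task Quebec to Task Zulu.
That means at least one valid schedule has Task Zulu before Task Quebec.

Yes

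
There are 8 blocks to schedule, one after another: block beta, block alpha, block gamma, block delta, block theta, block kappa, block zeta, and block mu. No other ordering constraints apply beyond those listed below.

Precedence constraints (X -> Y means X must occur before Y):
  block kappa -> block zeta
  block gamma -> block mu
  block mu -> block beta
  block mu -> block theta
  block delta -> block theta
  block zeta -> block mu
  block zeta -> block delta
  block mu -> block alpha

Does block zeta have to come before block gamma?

No chain of constraints connects block zeta to block gamma in either direction.
There exist valid orderings with block gamma before block zeta, so block zeta is not required to come first.

No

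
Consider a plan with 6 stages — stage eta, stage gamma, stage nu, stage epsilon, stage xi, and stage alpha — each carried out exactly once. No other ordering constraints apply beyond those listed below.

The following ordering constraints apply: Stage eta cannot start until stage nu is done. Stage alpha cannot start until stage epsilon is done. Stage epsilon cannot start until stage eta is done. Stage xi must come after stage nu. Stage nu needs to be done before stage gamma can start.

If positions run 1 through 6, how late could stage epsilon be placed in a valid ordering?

The only stage forced after stage epsilon (directly or by a chain) is stage alpha.
So at least 1 stage follows stage epsilon, putting stage epsilon no later than position 5. That position is achievable by scheduling everything else first.

5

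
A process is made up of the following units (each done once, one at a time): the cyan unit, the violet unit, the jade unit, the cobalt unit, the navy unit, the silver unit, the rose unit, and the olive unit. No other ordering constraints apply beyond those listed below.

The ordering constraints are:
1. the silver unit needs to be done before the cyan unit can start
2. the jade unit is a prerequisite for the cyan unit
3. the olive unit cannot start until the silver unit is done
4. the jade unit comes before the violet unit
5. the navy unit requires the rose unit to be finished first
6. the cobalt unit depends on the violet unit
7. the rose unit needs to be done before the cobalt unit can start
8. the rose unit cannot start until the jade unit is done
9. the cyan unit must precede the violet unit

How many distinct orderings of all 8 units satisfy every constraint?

141

2 units have no prerequisites (the jade unit, the silver unit), so any of them could come first.
Counting all ways to extend the partial order to a total order gives 141.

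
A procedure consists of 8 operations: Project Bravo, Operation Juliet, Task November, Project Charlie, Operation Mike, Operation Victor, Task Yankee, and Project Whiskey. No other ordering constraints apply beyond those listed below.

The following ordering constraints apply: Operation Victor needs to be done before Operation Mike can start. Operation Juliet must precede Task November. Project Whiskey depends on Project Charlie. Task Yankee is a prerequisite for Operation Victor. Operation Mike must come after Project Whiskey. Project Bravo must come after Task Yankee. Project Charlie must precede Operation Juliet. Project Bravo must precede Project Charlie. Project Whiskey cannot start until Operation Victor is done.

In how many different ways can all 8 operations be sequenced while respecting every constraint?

22

Only Task Yankee has no prerequisites, so it must go first.
Counting all ways to extend the partial order to a total order gives 22.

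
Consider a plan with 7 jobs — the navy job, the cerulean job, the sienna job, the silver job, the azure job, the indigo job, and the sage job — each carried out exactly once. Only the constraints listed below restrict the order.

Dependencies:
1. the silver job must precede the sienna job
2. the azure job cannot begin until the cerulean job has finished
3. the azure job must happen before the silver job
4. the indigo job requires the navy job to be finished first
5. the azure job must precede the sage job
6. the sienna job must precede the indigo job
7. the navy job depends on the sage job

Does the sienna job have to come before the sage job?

The sienna job and the sage job are not related by any chain of constraints.
So the sienna job can come before the sage job or after — it is not forced.

No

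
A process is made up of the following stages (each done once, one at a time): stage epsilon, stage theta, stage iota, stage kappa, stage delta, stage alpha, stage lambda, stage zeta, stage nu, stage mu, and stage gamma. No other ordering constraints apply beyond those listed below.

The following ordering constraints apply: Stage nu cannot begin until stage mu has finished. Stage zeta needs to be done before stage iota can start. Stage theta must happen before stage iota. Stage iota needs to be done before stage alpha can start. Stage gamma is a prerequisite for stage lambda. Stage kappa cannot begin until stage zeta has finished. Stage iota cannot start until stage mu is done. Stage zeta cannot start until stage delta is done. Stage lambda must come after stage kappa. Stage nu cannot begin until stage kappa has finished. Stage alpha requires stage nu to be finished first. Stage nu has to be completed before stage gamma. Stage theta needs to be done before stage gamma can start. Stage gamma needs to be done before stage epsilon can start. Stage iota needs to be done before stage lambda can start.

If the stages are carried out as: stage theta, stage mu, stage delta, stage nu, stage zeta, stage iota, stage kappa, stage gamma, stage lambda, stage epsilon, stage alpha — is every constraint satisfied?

In the proposed order, stage nu appears before stage kappa.
But one of the constraints requires stage kappa before stage nu, so this ordering violates it.

No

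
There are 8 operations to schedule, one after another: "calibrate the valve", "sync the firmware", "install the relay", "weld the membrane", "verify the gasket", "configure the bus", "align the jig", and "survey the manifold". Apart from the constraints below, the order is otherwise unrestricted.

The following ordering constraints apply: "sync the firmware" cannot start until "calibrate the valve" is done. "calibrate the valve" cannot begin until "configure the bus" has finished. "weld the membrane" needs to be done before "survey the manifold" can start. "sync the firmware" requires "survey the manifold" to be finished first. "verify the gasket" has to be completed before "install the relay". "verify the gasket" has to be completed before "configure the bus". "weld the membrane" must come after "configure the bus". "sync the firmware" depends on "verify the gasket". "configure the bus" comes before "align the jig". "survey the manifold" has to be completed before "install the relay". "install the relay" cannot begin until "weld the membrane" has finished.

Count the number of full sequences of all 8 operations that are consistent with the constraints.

Only "verify the gasket" has no prerequisites, so it must go first.
Counting all ways to extend the partial order to a total order gives 42.

42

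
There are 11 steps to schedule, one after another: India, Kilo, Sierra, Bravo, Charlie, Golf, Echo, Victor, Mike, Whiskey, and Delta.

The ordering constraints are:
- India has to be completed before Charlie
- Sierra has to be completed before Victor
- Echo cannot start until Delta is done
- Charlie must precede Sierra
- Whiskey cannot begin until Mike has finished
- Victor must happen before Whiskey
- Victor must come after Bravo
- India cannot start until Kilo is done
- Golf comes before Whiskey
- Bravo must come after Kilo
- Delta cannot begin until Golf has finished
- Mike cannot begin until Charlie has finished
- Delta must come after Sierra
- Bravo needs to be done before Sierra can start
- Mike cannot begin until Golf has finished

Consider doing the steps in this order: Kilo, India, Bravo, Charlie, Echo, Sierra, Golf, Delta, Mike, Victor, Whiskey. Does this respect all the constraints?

No

Here Delta comes after Echo.
Since Delta is required before Echo, the ordering is invalid.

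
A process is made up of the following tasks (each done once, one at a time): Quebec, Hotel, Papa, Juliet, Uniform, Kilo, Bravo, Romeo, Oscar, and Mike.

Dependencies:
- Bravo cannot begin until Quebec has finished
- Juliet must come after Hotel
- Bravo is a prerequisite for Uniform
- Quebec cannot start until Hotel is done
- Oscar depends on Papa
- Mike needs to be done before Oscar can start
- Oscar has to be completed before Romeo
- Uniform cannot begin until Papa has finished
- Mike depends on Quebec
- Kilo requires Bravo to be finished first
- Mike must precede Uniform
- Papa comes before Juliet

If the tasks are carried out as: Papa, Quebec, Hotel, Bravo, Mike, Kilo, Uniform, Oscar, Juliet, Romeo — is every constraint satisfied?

The sequence places Quebec ahead of Hotel.
Since Hotel is required before Quebec, the ordering is invalid.

No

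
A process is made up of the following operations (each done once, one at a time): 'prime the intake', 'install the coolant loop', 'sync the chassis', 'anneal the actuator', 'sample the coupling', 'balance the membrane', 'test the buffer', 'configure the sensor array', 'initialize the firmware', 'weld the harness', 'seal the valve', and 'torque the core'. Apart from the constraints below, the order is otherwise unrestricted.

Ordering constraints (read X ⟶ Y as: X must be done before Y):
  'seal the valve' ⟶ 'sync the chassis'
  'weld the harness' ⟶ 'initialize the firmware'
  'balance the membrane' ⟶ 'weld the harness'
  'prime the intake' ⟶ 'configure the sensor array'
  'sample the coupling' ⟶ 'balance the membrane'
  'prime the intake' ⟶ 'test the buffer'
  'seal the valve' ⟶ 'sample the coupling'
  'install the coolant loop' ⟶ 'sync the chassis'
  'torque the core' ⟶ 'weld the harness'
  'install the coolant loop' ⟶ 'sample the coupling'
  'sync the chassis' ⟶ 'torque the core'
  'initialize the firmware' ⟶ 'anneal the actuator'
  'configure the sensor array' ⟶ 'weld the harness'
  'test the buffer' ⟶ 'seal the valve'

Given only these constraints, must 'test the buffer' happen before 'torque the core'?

There is a constraint chain 'test the buffer' → 'seal the valve' → 'sync the chassis' → 'torque the core'.
Hence 'test the buffer' necessarily comes before 'torque the core'.

Yes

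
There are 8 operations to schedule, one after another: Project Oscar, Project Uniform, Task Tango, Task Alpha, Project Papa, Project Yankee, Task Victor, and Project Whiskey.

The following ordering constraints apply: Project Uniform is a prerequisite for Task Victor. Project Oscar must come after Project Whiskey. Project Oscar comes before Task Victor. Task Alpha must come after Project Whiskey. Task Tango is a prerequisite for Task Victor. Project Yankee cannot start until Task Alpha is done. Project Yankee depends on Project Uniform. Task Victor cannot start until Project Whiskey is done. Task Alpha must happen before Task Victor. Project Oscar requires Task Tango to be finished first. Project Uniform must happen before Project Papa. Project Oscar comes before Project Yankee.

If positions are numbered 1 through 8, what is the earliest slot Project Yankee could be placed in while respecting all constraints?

Working backwards through the constraints from Project Yankee, its full set of required predecessors is Project Oscar, Project Uniform, Task Tango, Task Alpha, Project Whiskey — 5 of them.
With 5 mandatory predecessors, the earliest Project Yankee can sit is position 5+1 = 6, and placing just those 5 first achieves it.

6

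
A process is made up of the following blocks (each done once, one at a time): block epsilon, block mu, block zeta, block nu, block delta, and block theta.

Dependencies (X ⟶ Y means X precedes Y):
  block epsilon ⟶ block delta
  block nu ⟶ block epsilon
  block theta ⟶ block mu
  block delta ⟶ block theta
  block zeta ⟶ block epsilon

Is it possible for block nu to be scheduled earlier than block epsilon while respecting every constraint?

The constraints force block nu before block epsilon, so yes — every valid ordering has block nu earlier.

Yes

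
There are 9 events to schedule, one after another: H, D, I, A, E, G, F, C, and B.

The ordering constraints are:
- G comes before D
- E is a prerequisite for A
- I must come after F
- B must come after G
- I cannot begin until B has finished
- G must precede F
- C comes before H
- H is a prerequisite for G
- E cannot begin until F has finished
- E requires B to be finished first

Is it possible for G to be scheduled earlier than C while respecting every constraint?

The constraints give a chain C → H → G, which forces C before G.
So no valid ordering can have G before C.

No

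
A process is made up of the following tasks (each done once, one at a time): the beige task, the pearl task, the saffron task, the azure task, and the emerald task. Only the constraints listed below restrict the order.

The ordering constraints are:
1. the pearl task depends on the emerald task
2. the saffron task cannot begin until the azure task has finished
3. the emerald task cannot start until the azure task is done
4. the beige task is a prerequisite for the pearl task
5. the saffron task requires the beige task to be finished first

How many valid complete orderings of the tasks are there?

8

2 tasks have no prerequisites (the beige task, the azure task), so any of them could come first.
Systematically extending each partial ordering one task at a time and counting, there are 8 complete orderings.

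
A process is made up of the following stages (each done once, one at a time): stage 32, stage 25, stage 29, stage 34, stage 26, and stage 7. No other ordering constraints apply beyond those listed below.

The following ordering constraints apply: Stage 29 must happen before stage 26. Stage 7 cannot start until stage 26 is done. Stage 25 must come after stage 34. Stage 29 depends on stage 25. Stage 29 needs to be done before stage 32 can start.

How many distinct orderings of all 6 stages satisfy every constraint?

3

Stage 34 is the only stage with nothing required before it, so every ordering starts there.
Counting all ways to extend the partial order to a total order gives 3.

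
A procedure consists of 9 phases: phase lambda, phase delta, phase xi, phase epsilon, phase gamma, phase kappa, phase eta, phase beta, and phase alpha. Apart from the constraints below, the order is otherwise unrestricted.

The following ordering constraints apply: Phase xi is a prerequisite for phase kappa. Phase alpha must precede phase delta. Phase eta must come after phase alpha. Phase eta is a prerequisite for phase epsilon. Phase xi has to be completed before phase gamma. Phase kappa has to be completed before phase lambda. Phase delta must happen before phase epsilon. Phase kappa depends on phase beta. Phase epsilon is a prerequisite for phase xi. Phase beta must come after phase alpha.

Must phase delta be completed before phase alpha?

The constraints actually force phase alpha before phase delta (via phase alpha → phase delta), not the other way around.
So phase delta never precedes phase alpha.

No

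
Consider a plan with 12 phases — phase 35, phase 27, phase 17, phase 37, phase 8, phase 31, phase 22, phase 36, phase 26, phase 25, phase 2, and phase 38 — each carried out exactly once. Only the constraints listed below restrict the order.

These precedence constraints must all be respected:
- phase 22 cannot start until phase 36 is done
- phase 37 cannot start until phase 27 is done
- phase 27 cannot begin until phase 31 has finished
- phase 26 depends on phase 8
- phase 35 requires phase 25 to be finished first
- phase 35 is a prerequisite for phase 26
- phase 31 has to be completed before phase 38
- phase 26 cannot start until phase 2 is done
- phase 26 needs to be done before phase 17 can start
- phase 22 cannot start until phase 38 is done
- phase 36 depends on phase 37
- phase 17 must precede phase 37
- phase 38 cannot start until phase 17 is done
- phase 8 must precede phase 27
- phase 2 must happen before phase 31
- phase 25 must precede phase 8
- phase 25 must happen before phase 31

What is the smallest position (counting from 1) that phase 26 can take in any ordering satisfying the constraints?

5

Working backwards through the constraints from phase 26, its full set of required predecessors is phase 35, phase 8, phase 25, phase 2 — 4 of them.
So at minimum 4 phases come before phase 26, putting phase 26 no earlier than position 5. That position is achievable by scheduling exactly those predecessors first.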